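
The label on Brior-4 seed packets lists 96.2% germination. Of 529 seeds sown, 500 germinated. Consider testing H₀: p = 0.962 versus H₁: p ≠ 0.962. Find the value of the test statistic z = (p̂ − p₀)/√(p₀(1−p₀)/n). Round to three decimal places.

p̂ = 500/529 = 0.945180.
Under H₀, SE = √(0.962·0.038/529) = √(6.9104e-05) = 0.008313.
z = (0.945180 − 0.962)/0.008313 = -0.016820/0.008313 = -2.023.
p-value = 2·P(Z > 2.023) ≈ 0.0430.

z = -2.023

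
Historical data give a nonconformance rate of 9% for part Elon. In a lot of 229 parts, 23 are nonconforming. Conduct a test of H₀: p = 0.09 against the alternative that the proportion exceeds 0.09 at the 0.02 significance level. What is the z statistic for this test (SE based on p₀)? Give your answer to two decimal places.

p̂ = 23/229 = 0.1004.
SE = √(p₀(1−p₀)/n) = √(0.0819/229) = 0.0189.
z = (0.1004 − 0.09)/0.0189 = 0.0104/0.0189 = 0.55.
p-value = P(Z > 0.552) ≈ 0.2905. With α = 0.02, fail to reject H₀.

z = 0.55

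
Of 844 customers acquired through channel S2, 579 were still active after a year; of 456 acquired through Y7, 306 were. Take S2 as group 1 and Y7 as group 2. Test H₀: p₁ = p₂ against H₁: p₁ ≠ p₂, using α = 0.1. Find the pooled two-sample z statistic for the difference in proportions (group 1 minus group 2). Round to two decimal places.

z = 0.55

p̂₁ = 579/844 = 0.6860, p̂₂ = 306/456 = 0.6711.
Pooled p̂ = (579+306)/(844+456) = 885/1300 = 0.6808.
SE = √(0.217322 × 0.00337782) = 0.0271.
z = (0.6860 − 0.6711)/0.0271 = 0.0149/0.0271 = 0.55.
Two-sided p-value ≈ 2·Φ(−0.552) = 0.5807, so at α = 0.1 we fail to reject H₀.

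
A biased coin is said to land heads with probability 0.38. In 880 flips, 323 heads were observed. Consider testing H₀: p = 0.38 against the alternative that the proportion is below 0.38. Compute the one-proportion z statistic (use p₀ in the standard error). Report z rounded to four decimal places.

z = -0.7917

p̂ = 323/880 ≈ 0.3670455.
Under H₀, SE = √(0.38·0.62/880) = √(0.000267727) = 0.0163624.
z = (0.3670455 − 0.38)/0.0163624 = -0.0129545/0.0163624 = -0.7917.
p-value = P(Z < -0.792) ≈ 0.2143.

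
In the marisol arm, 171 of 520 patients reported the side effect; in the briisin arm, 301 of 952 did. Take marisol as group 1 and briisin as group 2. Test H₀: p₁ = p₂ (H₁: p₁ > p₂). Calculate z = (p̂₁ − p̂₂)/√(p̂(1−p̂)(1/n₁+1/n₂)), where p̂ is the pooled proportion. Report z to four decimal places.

p̂₁ = 171/520 ≈ 0.328846, p̂₂ = 301/952 ≈ 0.316176.
Pooled p̂ = (171+301)/(520+952) = 472/1472 = 0.320652.
SE = √(0.217834 × 0.0029735) = 0.025451.
z = (0.328846 − 0.316176)/0.025451 = 0.012670/0.025451 = 0.4978.
p-value = P(Z > 0.498) ≈ 0.3093.

z = 0.4978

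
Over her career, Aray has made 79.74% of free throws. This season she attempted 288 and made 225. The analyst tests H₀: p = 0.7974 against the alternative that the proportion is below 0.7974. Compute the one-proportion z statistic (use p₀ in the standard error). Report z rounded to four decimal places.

p̂ = 225/288 ≈ 0.781250.
SE = √(p₀(1−p₀)/n) = √(0.16155/288) = 0.023684.
z = (0.781250 − 0.7974)/0.023684 = -0.016150/0.023684 = -0.6819.
p-value = P(Z < -0.682) ≈ 0.2477.

z = -0.6819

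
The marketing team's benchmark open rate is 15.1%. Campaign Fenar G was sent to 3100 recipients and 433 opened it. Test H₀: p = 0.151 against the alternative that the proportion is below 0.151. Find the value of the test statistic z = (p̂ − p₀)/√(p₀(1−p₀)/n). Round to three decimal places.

z = -1.761

p̂ = 433/3100 = 0.139677.
Standard error under H₀: √(0.151×0.849/3100) = 0.006431.
z = (0.139677 − 0.151)/0.006431 = -0.011323/0.006431 = -1.761.
p-value = P(Z < -1.761) ≈ 0.0391.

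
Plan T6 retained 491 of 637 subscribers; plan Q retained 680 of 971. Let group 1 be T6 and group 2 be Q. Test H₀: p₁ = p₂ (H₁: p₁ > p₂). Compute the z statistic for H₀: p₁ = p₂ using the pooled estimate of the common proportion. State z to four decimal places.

z = 3.1077

p̂₁ = 491/637 = 0.770801, p̂₂ = 680/971 = 0.700309.
Pooled p̂ = (491+680)/(637+971) = 1171/1608 = 0.728234.
SE = √(0.197909 × 0.00259972) = 0.022683.
z = (0.770801 − 0.700309)/0.022683 = 0.070492/0.022683 = 3.1077.
p-value = P(Z > 3.108) ≈ 0.0009.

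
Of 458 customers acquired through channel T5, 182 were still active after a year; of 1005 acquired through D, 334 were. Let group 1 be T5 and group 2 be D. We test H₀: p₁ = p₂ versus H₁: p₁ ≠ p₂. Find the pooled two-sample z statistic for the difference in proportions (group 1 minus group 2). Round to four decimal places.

z = 2.4145

p̂₁ = 182/458 = 0.397380, p̂₂ = 334/1005 = 0.332338.
Pooled p̂ = (182+334)/(458+1005) = 516/1463 = 0.352700.
SE = √(p̂(1−p̂)(1/n₁+1/n₂)) = √(0.352700·0.647300·0.00317843) = √(0.000725644) = 0.026938.
z = (0.397380 − 0.332338)/0.026938 = 0.065042/0.026938 = 2.4145.
Two-sided p-value ≈ 2·Φ(−2.415) = 0.0158.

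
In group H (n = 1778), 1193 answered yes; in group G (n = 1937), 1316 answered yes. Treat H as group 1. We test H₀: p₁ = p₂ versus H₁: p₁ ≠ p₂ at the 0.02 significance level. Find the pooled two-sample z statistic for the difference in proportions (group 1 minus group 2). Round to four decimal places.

z = -0.5477

p̂₁ = 1193/1778 ≈ 0.670979, p̂₂ = 1316/1937 ≈ 0.679401.
Pooled p̂ = (1193+1316)/(1778+1937) = 2509/3715 = 0.675370.
SE = √(0.219245 × 0.00107869) = 0.015378.
z = (0.670979 − 0.679401)/0.015378 = -0.008422/0.015378 = -0.5477.
Two-sided p-value ≈ 2·Φ(−0.548) = 0.5839. With α = 0.02, fail to reject H₀.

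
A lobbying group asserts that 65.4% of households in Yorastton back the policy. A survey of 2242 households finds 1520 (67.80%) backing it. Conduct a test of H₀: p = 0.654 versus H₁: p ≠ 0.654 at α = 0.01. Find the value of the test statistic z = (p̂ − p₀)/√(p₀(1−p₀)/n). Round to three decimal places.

z = 2.386

p̂ = 1520/2242 = 0.677966.
SE = √(p₀(1−p₀)/n) = √(0.22628/2242) = 0.010046.
z = (0.677966 − 0.654)/0.010046 = 0.023966/0.010046 = 2.386.
p-value = 2·P(Z > 2.386) ≈ 0.0171; since p > α = 0.01, fail to reject H₀.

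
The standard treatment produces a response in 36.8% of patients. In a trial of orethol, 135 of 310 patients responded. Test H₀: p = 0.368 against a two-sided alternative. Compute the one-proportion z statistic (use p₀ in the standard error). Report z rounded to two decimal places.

z = 2.46

p̂ = 135/310 = 0.4355.
Under H₀, SE = √(0.368·0.632/310) = √(0.000750245) = 0.0274.
z = (0.4355 − 0.368)/0.0274 = 0.0675/0.0274 = 2.46.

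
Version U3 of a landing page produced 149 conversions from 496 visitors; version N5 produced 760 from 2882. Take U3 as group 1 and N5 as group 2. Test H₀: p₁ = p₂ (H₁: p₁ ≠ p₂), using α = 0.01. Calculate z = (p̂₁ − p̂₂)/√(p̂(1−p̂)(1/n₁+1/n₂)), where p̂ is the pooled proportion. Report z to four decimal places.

z = 1.7022

p̂₁ = 149/496 = 0.300403, p̂₂ = 760/2882 = 0.263706.
Pooled p̂ = (149+760)/(496+2882) = 909/3378 = 0.269094.
SE = √(0.196682 × 0.00236311) = 0.021559.
z = (0.300403 − 0.263706)/0.021559 = 0.036697/0.021559 = 1.7022.
Two-sided p-value ≈ 2·Φ(−1.702) = 0.0887; since p > α = 0.01, fail to reject H₀.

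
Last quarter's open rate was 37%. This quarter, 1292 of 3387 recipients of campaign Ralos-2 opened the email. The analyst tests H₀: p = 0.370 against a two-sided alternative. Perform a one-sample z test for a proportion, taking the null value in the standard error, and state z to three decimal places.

p̂ = 1292/3387 ≈ 0.38146.
Under H₀, SE = √(0.37·0.63/3387) = √(6.8822e-05) = 0.00830.
z = (0.38146 − 0.37)/0.00830 = 0.01146/0.00830 = 1.381.
Two-sided p-value ≈ 2·Φ(−1.381) = 0.1672.

z = 1.381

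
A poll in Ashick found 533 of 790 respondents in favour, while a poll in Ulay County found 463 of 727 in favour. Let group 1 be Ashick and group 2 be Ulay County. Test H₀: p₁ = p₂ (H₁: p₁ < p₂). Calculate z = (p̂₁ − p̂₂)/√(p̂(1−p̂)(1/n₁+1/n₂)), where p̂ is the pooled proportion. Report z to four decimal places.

z = 1.5497

p̂₁ = 533/790 = 0.674684, p̂₂ = 463/727 = 0.636864.
Pooled p̂ = (533+463)/(790+727) = 996/1517 = 0.656559.
SE = √(p̂(1−p̂)(1/n₁+1/n₂)) = √(0.656559·0.343441·0.00264134) = √(0.000595594) = 0.024405.
z = (0.674684 − 0.636864)/0.024405 = 0.037820/0.024405 = 1.5497.
p-value = P(Z < 1.550) ≈ 0.9394.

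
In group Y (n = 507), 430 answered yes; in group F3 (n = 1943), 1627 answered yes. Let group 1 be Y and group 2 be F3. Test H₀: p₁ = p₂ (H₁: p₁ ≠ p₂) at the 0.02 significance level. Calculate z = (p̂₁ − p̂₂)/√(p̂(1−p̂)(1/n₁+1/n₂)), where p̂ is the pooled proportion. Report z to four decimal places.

p̂₁ = 430/507 ≈ 0.848126, p̂₂ = 1627/1943 ≈ 0.837365.
Pooled p̂ = (430+1627)/(507+1943) = 2057/2450 = 0.839592.
SE = √(0.134677 × 0.00248705) = 0.018302.
z = (0.848126 − 0.837365)/0.018302 = 0.010761/0.018302 = 0.5880.
Two-sided p-value ≈ 2·Φ(−0.588) = 0.5565, so at α = 0.02 we fail to reject H₀.

z = 0.5880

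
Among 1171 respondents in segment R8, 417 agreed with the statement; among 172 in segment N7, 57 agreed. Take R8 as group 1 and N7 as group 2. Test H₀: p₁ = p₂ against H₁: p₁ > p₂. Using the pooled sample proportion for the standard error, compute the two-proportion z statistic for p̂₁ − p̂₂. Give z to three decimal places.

p̂₁ = 417/1171 ≈ 0.35611, p̂₂ = 57/172 ≈ 0.33140.
Pooled p̂ = (417+57)/(1171+172) = 474/1343 = 0.35294.
SE = √(0.228374 × 0.00666792) = 0.03902.
z = (0.35611 − 0.33140)/0.03902 = 0.02471/0.03902 = 0.633.

z = 0.633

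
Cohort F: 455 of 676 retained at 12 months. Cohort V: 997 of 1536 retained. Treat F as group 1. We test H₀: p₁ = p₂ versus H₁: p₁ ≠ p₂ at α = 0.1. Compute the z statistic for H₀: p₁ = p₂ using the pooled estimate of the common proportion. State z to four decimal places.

p̂₁ = 455/676 ≈ 0.673077, p̂₂ = 997/1536 ≈ 0.649089.
Pooled p̂ = (455+997)/(676+1536) = 1452/2212 = 0.656420.
SE = √(p̂(1−p̂)(1/n₁+1/n₂)) = √(0.656420·0.343580·0.00213033) = √(0.00048046) = 0.021919.
z = (0.673077 − 0.649089)/0.021919 = 0.023988/0.021919 = 1.0944.
p-value = 2·P(Z > 1.094) ≈ 0.2738; since p > α = 0.1, fail to reject H₀.

z = 1.0944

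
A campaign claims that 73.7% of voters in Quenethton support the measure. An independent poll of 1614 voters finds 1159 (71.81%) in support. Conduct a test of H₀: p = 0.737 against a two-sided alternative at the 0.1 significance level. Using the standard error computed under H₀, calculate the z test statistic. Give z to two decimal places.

z = -1.73

p̂ = 1159/1614 ≈ 0.71809.
SE = √(p₀(1−p₀)/n) = √(0.19383/1614) = 0.01096.
z = (0.71809 − 0.737)/0.01096 = -0.01891/0.01096 = -1.73.
p-value = 2·P(Z > 1.725) ≈ 0.0845. With α = 0.1, reject H₀.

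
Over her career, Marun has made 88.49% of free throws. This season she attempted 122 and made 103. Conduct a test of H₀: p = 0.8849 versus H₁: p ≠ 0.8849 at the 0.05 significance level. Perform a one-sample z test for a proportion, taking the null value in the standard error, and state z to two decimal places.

p̂ = 103/122 ≈ 0.84426.
SE = √(p₀(1−p₀)/n) = √(0.10185/122) = 0.02889.
z = (0.84426 − 0.8849)/0.02889 = -0.04064/0.02889 = -1.41.
p-value = 2·P(Z > 1.406) ≈ 0.1596, so at α = 0.05 we fail to reject H₀.

z = -1.41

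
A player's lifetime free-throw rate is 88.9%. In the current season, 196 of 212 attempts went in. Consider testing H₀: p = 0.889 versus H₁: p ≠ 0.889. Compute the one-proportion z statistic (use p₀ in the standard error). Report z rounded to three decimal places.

p̂ = 196/212 ≈ 0.92453.
Under H₀, SE = √(0.889·0.111/212) = √(0.000465467) = 0.02157.
z = (0.92453 − 0.889)/0.02157 = 0.03553/0.02157 = 1.647.
p-value = 2·P(Z > 1.647) ≈ 0.0996.

z = 1.647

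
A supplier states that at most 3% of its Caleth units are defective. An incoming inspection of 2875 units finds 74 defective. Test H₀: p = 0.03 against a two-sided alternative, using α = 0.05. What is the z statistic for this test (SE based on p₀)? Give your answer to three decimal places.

p̂ = 74/2875 ≈ 0.0257391.
Standard error under H₀: √(0.03×0.97/2875) = 0.0031815.
z = (0.0257391 − 0.03)/0.0031815 = -0.0042609/0.0031815 = -1.339.
p-value = 2·P(Z > 1.339) ≈ 0.1805. With α = 0.05, fail to reject H₀.

z = -1.339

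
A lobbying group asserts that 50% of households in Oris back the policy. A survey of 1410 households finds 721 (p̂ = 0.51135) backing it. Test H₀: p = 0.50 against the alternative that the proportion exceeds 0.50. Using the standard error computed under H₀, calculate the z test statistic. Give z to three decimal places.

z = 0.852

p̂ = 721/1410 = 0.51135.
Under H₀, SE = √(0.5·0.5/1410) = √(0.000177305) = 0.01332.
z = (0.51135 − 0.5)/0.01332 = 0.01135/0.01332 = 0.852.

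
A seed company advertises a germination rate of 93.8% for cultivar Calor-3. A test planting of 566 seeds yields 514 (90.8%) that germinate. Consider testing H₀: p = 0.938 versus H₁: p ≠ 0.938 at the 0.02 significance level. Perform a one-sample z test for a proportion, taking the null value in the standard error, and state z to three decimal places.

p̂ = 514/566 ≈ 0.908127.
SE = √(p₀(1−p₀)/n) = √(0.058156/566) = 0.010137.
z = (0.908127 − 0.938)/0.010137 = -0.029873/0.010137 = -2.947.
Two-sided p-value ≈ 2·Φ(−2.947) = 0.0032; since p < α = 0.02, reject H₀.

z = -2.947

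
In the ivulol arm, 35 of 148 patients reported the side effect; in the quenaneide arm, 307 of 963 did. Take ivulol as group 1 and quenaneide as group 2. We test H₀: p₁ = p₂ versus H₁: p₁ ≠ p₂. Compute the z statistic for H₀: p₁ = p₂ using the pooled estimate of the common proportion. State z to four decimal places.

z = -2.0196

p̂₁ = 35/148 ≈ 0.2364865, p̂₂ = 307/963 ≈ 0.3187954.
Pooled p̂ = (35+307)/(148+963) = 342/1111 = 0.3078308.
SE = √(0.213071 × 0.00779518) = 0.0407545.
z = (0.2364865 − 0.3187954)/0.0407545 = -0.0823089/0.0407545 = -2.0196.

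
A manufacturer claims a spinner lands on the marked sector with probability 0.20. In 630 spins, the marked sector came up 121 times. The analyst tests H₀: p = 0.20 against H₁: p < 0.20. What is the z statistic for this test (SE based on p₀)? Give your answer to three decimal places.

p̂ = 121/630 ≈ 0.19206.
Under H₀, SE = √(0.2·0.8/630) = √(0.000253968) = 0.01594.
z = (0.19206 − 0.2)/0.01594 = -0.00794/0.01594 = -0.498.
p-value = P(Z < -0.498) ≈ 0.3092.

z = -0.498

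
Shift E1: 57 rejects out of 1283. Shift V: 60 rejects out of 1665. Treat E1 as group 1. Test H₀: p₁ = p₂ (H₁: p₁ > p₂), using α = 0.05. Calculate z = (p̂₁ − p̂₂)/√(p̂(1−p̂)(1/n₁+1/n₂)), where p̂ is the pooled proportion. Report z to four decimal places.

p̂₁ = 57/1283 ≈ 0.0444271, p̂₂ = 60/1665 ≈ 0.0360360.
Pooled p̂ = (57+60)/(1283+1665) = 117/2948 = 0.0396879.
SE = √(0.0381128 × 0.00138002) = 0.0072523.
z = (0.0444271 − 0.0360360)/0.0072523 = 0.0083911/0.0072523 = 1.1570.
p-value = P(Z > 1.157) ≈ 0.1236; since p > α = 0.05, fail to reject H₀.

z = 1.1570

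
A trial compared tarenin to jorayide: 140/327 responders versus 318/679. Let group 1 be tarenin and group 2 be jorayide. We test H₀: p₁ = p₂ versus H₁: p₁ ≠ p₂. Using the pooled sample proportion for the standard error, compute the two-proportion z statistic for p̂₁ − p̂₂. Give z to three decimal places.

p̂₁ = 140/327 ≈ 0.428135, p̂₂ = 318/679 ≈ 0.468336.
Pooled p̂ = (140+318)/(327+679) = 458/1006 = 0.455268.
SE = √(p̂(1−p̂)(1/n₁+1/n₂)) = √(0.455268·0.544732·0.00453086) = √(0.00112365) = 0.033521.
z = (0.428135 − 0.468336)/0.033521 = -0.040201/0.033521 = -1.199.

z = -1.199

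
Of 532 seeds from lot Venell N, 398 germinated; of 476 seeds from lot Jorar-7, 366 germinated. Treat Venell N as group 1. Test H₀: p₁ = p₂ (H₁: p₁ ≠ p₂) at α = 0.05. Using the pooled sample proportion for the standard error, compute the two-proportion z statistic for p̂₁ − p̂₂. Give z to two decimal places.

z = -0.77

p̂₁ = 398/532 = 0.7481, p̂₂ = 366/476 = 0.7689.
Pooled p̂ = (398+366)/(532+476) = 764/1008 = 0.7579.
SE = √(0.183469 × 0.00398054) = 0.0270.
z = (0.7481 − 0.7689)/0.0270 = -0.0208/0.0270 = -0.77.
Two-sided p-value ≈ 2·Φ(−0.769) = 0.4418. With α = 0.05, fail to reject H₀.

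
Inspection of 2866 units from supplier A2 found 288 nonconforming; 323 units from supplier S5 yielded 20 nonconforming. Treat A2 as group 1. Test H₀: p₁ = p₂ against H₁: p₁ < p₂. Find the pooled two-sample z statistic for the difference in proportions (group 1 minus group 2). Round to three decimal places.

p̂₁ = 288/2866 ≈ 0.100488, p̂₂ = 20/323 ≈ 0.061920.
Pooled p̂ = (288+20)/(2866+323) = 308/3189 = 0.096582.
SE = √(0.0872539 × 0.00344489) = 0.017337.
z = (0.100488 − 0.061920)/0.017337 = 0.038568/0.017337 = 2.225.
p-value = P(Z < 2.225) ≈ 0.9869.

z = 2.225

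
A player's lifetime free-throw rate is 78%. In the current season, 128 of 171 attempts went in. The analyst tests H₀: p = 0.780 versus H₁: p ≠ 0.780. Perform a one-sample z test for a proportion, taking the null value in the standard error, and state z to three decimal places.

p̂ = 128/171 = 0.74854.
Standard error under H₀: √(0.78×0.22/171) = 0.03168.
z = (0.74854 − 0.78)/0.03168 = -0.03146/0.03168 = -0.993.

z = -0.993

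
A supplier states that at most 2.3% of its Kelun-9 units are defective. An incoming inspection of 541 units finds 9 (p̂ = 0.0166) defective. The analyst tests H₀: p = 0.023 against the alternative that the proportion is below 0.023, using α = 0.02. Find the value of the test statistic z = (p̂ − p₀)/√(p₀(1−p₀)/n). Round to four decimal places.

p̂ = 9/541 = 0.0166359.
SE = √(p₀(1−p₀)/n) = √(0.022471/541) = 0.0064448.
z = (0.0166359 − 0.023)/0.0064448 = -0.0063641/0.0064448 = -0.9875.
p-value = P(Z < -0.987) ≈ 0.1617, so at α = 0.02 we fail to reject H₀.

z = -0.9875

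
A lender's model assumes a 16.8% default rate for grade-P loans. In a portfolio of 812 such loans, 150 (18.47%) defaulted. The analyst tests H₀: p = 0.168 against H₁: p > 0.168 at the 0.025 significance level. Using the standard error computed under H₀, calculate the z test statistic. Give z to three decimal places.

z = 1.275

p̂ = 150/812 = 0.18473.
Under H₀, SE = √(0.168·0.832/812) = √(0.000172138) = 0.01312.
z = (0.18473 − 0.168)/0.01312 = 0.01673/0.01312 = 1.275.
p-value = P(Z > 1.275) ≈ 0.1011; since p > α = 0.025, fail to reject H₀.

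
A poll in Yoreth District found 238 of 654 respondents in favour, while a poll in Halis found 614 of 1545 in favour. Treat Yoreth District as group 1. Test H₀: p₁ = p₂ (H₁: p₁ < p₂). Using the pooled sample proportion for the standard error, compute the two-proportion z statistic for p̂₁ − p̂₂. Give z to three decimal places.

z = -1.474

p̂₁ = 238/654 = 0.36391, p̂₂ = 614/1545 = 0.39741.
Pooled p̂ = (238+614)/(654+1545) = 852/2199 = 0.38745.
SE = √(0.237332 × 0.0021763) = 0.02273.
z = (0.36391 − 0.39741)/0.02273 = -0.03350/0.02273 = -1.474.
p-value = P(Z < -1.474) ≈ 0.0703.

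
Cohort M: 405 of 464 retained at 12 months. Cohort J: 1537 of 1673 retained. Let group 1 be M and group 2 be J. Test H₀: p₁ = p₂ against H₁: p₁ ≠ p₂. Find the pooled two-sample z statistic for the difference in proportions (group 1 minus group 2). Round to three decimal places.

z = -3.036

p̂₁ = 405/464 ≈ 0.87284, p̂₂ = 1537/1673 ≈ 0.91871.
Pooled p̂ = (405+1537)/(464+1673) = 1942/2137 = 0.90875.
SE = √(0.082923 × 0.0027529) = 0.01511.
z = (0.87284 − 0.91871)/0.01511 = -0.04587/0.01511 = -3.036.
Two-sided p-value ≈ 2·Φ(−3.036) = 0.0024.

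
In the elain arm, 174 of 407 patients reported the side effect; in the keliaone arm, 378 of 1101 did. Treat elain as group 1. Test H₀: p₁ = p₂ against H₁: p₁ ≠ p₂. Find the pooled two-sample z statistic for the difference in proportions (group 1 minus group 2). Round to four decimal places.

z = 3.0128

p̂₁ = 174/407 ≈ 0.427518, p̂₂ = 378/1101 ≈ 0.343324.
Pooled p̂ = (174+378)/(407+1101) = 552/1508 = 0.366048.
SE = √(0.232057 × 0.00336527) = 0.027945.
z = (0.427518 − 0.343324)/0.027945 = 0.084194/0.027945 = 3.0128.
p-value = 2·P(Z > 3.013) ≈ 0.0026.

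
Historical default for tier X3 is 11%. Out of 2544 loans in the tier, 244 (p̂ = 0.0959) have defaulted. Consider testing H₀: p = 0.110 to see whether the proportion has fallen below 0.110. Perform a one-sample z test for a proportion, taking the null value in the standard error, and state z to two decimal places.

z = -2.27

p̂ = 244/2544 = 0.0959.
Standard error under H₀: √(0.11×0.89/2544) = 0.0062.
z = (0.0959 − 0.11)/0.0062 = -0.0141/0.0062 = -2.27.
p-value = P(Z < -2.271) ≈ 0.0116.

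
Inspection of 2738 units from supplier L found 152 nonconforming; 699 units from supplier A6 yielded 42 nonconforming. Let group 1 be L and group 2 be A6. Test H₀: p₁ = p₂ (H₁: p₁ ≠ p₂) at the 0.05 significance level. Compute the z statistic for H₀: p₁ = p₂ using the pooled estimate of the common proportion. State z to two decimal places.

z = -0.47

p̂₁ = 152/2738 = 0.0555, p̂₂ = 42/699 = 0.0601.
Pooled p̂ = (152+42)/(2738+699) = 194/3437 = 0.0564.
SE = √(p̂(1−p̂)(1/n₁+1/n₂)) = √(0.0564·0.9436·0.00179585) = √(9.56442e-05) = 0.0098.
z = (0.0555 − 0.0601)/0.0098 = -0.0046/0.0098 = -0.47.
p-value = 2·P(Z > 0.467) ≈ 0.6402; since p > α = 0.05, fail to reject H₀.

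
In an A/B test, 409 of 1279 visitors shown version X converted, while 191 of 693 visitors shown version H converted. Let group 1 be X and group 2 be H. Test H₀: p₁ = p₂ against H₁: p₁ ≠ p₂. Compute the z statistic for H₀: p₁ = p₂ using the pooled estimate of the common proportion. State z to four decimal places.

z = 2.0352

p̂₁ = 409/1279 = 0.319781, p̂₂ = 191/693 = 0.275613.
Pooled p̂ = (409+191)/(1279+693) = 600/1972 = 0.304260.
SE = √(0.211686 × 0.00222486) = 0.021702.
z = (0.319781 − 0.275613)/0.021702 = 0.044168/0.021702 = 2.0352.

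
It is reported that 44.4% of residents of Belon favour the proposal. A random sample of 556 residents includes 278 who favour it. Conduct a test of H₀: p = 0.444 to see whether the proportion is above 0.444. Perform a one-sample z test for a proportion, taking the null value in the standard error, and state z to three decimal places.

z = 2.658

p̂ = 278/556 ≈ 0.50000.
Standard error under H₀: √(0.444×0.556/556) = 0.02107.
z = (0.50000 − 0.444)/0.02107 = 0.05600/0.02107 = 2.658.
p-value = P(Z > 2.658) ≈ 0.0039.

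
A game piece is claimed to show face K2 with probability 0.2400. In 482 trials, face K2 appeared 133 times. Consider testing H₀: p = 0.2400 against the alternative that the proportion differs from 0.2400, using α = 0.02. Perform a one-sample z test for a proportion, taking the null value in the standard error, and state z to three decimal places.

z = 1.847

p̂ = 133/482 = 0.27593.
Standard error under H₀: √(0.24×0.76/482) = 0.01945.
z = (0.27593 − 0.24)/0.01945 = 0.03593/0.01945 = 1.847.
Two-sided p-value ≈ 2·Φ(−1.847) = 0.0647, so at α = 0.02 we fail to reject H₀.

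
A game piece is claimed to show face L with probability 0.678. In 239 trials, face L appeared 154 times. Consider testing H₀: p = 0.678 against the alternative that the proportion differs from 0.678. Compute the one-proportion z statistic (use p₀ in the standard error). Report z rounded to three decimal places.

p̂ = 154/239 ≈ 0.644351.
Under H₀, SE = √(0.678·0.322/239) = √(0.000913456) = 0.030223.
z = (0.644351 − 0.678)/0.030223 = -0.033649/0.030223 = -1.113.

z = -1.113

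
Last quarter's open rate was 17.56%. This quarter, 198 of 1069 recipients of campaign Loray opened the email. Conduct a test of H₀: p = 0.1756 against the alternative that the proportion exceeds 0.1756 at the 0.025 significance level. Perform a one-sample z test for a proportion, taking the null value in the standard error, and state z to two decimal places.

p̂ = 198/1069 = 0.1852.
SE = √(p₀(1−p₀)/n) = √(0.14476/1069) = 0.0116.
z = (0.1852 − 0.1756)/0.0116 = 0.0096/0.0116 = 0.83.
p-value = P(Z > 0.827) ≈ 0.2042; since p > α = 0.025, fail to reject H₀.

z = 0.83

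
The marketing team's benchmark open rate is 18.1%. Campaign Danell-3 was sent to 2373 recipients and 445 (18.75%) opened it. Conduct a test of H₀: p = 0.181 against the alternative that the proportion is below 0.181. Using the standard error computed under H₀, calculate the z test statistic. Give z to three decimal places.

z = 0.826

p̂ = 445/2373 ≈ 0.187526.
SE = √(p₀(1−p₀)/n) = √(0.14824/2373) = 0.007904.
z = (0.187526 − 0.181)/0.007904 = 0.006526/0.007904 = 0.826.
p-value = P(Z < 0.826) ≈ 0.7955.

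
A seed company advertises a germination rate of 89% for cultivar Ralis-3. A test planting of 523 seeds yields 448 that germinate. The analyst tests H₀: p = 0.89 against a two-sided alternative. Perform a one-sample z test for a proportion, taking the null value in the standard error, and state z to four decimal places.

z = -2.4415

p̂ = 448/523 = 0.8565966.
SE = √(p₀(1−p₀)/n) = √(0.0979/523) = 0.0136817.
z = (0.8565966 − 0.89)/0.0136817 = -0.0334034/0.0136817 = -2.4415.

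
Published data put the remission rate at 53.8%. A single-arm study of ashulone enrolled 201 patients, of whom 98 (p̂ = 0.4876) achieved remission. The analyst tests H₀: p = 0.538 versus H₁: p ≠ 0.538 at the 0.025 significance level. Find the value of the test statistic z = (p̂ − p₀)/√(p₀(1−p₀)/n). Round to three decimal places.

z = -1.434

p̂ = 98/201 = 0.48756.
Standard error under H₀: √(0.538×0.462/201) = 0.03517.
z = (0.48756 − 0.538)/0.03517 = -0.05044/0.03517 = -1.434.
p-value = 2·P(Z > 1.434) ≈ 0.1515, so at α = 0.025 we fail to reject H₀.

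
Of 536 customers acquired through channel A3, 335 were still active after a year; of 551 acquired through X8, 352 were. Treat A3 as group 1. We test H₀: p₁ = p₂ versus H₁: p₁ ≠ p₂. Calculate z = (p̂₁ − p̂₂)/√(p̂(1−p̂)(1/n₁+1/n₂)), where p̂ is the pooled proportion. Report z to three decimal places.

p̂₁ = 335/536 = 0.62500, p̂₂ = 352/551 = 0.63884.
Pooled p̂ = (335+352)/(536+551) = 687/1087 = 0.63201.
SE = √(0.232572 × 0.00368055) = 0.02926.
z = (0.62500 − 0.63884)/0.02926 = -0.01384/0.02926 = -0.473.

z = -0.473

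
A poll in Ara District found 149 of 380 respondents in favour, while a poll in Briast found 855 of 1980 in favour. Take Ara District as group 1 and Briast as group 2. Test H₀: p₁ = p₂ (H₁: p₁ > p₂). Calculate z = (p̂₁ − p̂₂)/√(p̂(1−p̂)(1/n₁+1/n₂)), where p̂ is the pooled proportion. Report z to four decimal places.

p̂₁ = 149/380 = 0.392105, p̂₂ = 855/1980 = 0.431818.
Pooled p̂ = (149+855)/(380+1980) = 1004/2360 = 0.425424.
SE = √(0.244438 × 0.00313663) = 0.027690.
z = (0.392105 − 0.431818)/0.027690 = -0.039713/0.027690 = -1.4342.
p-value = P(Z > -1.434) ≈ 0.9242.

z = -1.4342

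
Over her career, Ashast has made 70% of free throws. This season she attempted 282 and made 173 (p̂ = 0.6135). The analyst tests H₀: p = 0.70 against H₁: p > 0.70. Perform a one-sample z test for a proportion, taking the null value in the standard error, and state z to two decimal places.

z = -3.17

p̂ = 173/282 = 0.6135.
SE = √(p₀(1−p₀)/n) = √(0.21/282) = 0.0273.
z = (0.6135 − 0.7)/0.0273 = -0.0865/0.0273 = -3.17.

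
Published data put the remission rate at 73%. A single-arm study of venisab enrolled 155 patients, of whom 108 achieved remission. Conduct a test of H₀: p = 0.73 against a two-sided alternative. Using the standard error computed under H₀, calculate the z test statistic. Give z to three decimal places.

p̂ = 108/155 ≈ 0.69677.
Standard error under H₀: √(0.73×0.27/155) = 0.03566.
z = (0.69677 − 0.73)/0.03566 = -0.03323/0.03566 = -0.932.
p-value = 2·P(Z > 0.932) ≈ 0.3515.

z = -0.932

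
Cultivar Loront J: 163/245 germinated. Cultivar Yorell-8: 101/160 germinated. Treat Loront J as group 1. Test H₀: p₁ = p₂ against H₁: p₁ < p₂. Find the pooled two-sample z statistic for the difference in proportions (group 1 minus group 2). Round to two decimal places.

z = 0.70

p̂₁ = 163/245 = 0.6653, p̂₂ = 101/160 = 0.6312.
Pooled p̂ = (163+101)/(245+160) = 264/405 = 0.6519.
SE = √(0.226941 × 0.0103316) = 0.0484.
z = (0.6653 − 0.6312)/0.0484 = 0.0341/0.0484 = 0.70.
p-value = P(Z < 0.703) ≈ 0.7591.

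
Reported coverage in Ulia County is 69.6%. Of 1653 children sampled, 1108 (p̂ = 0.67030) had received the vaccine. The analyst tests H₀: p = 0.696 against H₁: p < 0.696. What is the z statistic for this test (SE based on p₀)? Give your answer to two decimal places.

z = -2.27

p̂ = 1108/1653 = 0.6703.
Under H₀, SE = √(0.696·0.304/1653) = √(0.000128) = 0.0113.
z = (0.6703 − 0.696)/0.0113 = -0.0257/0.0113 = -2.27.
p-value = P(Z < -2.272) ≈ 0.0115.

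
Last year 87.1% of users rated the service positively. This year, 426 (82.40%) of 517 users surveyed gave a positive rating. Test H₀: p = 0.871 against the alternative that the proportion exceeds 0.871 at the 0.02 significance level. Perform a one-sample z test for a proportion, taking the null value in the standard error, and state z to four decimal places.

z = -3.1892

p̂ = 426/517 ≈ 0.823985.
Standard error under H₀: √(0.871×0.129/517) = 0.014742.
z = (0.823985 − 0.871)/0.014742 = -0.047015/0.014742 = -3.1892.
p-value = P(Z > -3.189) ≈ 0.9993; since p > α = 0.02, fail to reject H₀.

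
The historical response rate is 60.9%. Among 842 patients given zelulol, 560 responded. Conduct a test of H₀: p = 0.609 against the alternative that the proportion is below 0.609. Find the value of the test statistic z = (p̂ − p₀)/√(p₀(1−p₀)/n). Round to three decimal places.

p̂ = 560/842 = 0.665083.
Under H₀, SE = √(0.609·0.391/842) = √(0.000282802) = 0.016817.
z = (0.665083 − 0.609)/0.016817 = 0.056083/0.016817 = 3.335.

z = 3.335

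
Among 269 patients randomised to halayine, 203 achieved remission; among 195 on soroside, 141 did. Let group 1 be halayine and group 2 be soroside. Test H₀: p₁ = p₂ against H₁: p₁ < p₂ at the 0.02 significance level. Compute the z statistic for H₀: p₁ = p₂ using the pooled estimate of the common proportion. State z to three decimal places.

z = 0.767

p̂₁ = 203/269 ≈ 0.75465, p̂₂ = 141/195 ≈ 0.72308.
Pooled p̂ = (203+141)/(269+195) = 344/464 = 0.74138.
SE = √(p̂(1−p̂)(1/n₁+1/n₂)) = √(0.74138·0.25862·0.00884568) = √(0.00169604) = 0.04118.
z = (0.75465 − 0.72308)/0.04118 = 0.03157/0.04118 = 0.767.
p-value = P(Z < 0.767) ≈ 0.7783; since p > α = 0.02, fail to reject H₀.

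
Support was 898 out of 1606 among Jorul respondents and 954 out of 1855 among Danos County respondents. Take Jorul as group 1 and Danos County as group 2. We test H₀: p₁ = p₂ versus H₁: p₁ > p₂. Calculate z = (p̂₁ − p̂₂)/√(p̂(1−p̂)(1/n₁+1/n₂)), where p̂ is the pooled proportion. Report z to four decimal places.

z = 2.6392

p̂₁ = 898/1606 ≈ 0.559153, p̂₂ = 954/1855 ≈ 0.514286.
Pooled p̂ = (898+954)/(1606+1855) = 1852/3461 = 0.535105.
SE = √(0.248768 × 0.00116175) = 0.017000.
z = (0.559153 − 0.514286)/0.017000 = 0.044867/0.017000 = 2.6392.
p-value = P(Z > 2.639) ≈ 0.0042.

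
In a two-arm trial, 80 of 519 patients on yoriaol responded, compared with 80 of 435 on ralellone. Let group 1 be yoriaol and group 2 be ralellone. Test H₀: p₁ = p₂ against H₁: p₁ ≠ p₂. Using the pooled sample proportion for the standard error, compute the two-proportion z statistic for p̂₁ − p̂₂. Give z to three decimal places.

p̂₁ = 80/519 = 0.15414, p̂₂ = 80/435 = 0.18391.
Pooled p̂ = (80+80)/(519+435) = 160/954 = 0.16771.
SE = √(0.139587 × 0.00422563) = 0.02429.
z = (0.15414 − 0.18391)/0.02429 = -0.02977/0.02429 = -1.226.
p-value = 2·P(Z > 1.226) ≈ 0.2204.

z = -1.226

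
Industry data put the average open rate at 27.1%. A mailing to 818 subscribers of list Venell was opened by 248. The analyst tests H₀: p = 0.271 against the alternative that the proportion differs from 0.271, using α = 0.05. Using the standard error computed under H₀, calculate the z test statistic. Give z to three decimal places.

p̂ = 248/818 ≈ 0.30318.
Standard error under H₀: √(0.271×0.729/818) = 0.01554.
z = (0.30318 − 0.271)/0.01554 = 0.03218/0.01554 = 2.071.
p-value = 2·P(Z > 2.071) ≈ 0.0384. With α = 0.05, reject H₀.

z = 2.071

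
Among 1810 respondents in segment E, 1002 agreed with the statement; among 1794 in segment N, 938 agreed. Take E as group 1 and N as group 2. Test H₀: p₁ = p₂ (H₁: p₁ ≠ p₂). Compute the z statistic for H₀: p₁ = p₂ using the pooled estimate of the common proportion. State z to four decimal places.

p̂₁ = 1002/1810 ≈ 0.5535912, p̂₂ = 938/1794 ≈ 0.5228540.
Pooled p̂ = (1002+938)/(1810+1794) = 1940/3604 = 0.5382908.
SE = √(0.248534 × 0.0011099) = 0.0166087.
z = (0.5535912 − 0.5228540)/0.0166087 = 0.0307372/0.0166087 = 1.8507.
p-value = 2·P(Z > 1.851) ≈ 0.0642.

z = 1.8507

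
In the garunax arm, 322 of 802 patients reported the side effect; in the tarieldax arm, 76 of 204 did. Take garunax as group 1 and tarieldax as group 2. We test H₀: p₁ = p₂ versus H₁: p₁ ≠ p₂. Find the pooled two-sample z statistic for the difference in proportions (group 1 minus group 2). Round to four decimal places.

z = 0.7549

p̂₁ = 322/802 ≈ 0.401496, p̂₂ = 76/204 ≈ 0.372549.
Pooled p̂ = (322+76)/(802+204) = 398/1006 = 0.395626.
SE = √(0.239106 × 0.00614884) = 0.038344.
z = (0.401496 − 0.372549)/0.038344 = 0.028947/0.038344 = 0.7549.
Two-sided p-value ≈ 2·Φ(−0.755) = 0.4503.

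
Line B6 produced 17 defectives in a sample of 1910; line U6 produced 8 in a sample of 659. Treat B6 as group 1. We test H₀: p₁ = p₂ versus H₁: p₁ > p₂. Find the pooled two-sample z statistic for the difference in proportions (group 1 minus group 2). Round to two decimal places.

p̂₁ = 17/1910 = 0.0089, p̂₂ = 8/659 = 0.0121.
Pooled p̂ = (17+8)/(1910+659) = 25/2569 = 0.0097.
SE = √(p̂(1−p̂)(1/n₁+1/n₂)) = √(0.0097·0.9903·0.00204101) = √(1.96686e-05) = 0.0044.
z = (0.0089 − 0.0121)/0.0044 = -0.0032/0.0044 = -0.73.
p-value = P(Z > -0.730) ≈ 0.7674.

z = -0.73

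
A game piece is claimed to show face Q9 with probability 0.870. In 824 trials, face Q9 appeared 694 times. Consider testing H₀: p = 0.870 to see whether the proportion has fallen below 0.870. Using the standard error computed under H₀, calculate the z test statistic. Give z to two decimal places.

z = -2.37

p̂ = 694/824 ≈ 0.84223.
SE = √(p₀(1−p₀)/n) = √(0.1131/824) = 0.01172.
z = (0.84223 − 0.87)/0.01172 = -0.02777/0.01172 = -2.37.
p-value = P(Z < -2.370) ≈ 0.0089.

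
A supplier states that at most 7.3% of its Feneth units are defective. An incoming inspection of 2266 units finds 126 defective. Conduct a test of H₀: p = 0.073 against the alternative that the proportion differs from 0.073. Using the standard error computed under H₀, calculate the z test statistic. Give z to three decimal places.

p̂ = 126/2266 ≈ 0.055605.
Under H₀, SE = √(0.073·0.927/2266) = √(2.98636e-05) = 0.005465.
z = (0.055605 − 0.073)/0.005465 = -0.017395/0.005465 = -3.183.

z = -3.183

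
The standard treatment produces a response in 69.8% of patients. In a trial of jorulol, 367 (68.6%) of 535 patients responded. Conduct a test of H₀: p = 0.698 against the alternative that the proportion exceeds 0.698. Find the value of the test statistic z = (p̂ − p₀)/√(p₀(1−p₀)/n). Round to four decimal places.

z = -0.6055

p̂ = 367/535 ≈ 0.685981.
Standard error under H₀: √(0.698×0.302/535) = 0.019850.
z = (0.685981 − 0.698)/0.019850 = -0.012019/0.019850 = -0.6055.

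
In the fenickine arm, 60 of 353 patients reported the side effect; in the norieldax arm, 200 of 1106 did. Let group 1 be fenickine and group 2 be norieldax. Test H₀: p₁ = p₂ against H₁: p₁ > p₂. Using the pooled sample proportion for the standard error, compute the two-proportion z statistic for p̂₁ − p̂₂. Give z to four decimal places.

z = -0.4642

p̂₁ = 60/353 = 0.169972, p̂₂ = 200/1106 = 0.180832.
Pooled p̂ = (60+200)/(353+1106) = 260/1459 = 0.178204.
SE = √(0.146447 × 0.00373702) = 0.023394.
z = (0.169972 − 0.180832)/0.023394 = -0.010860/0.023394 = -0.4642.
p-value = P(Z > -0.464) ≈ 0.6788.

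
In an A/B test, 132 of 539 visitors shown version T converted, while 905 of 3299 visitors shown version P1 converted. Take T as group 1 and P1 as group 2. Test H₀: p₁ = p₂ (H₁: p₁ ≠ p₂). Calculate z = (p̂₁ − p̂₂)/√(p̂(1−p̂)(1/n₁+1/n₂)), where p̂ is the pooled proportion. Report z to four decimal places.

z = -1.4264

p̂₁ = 132/539 ≈ 0.2448980, p̂₂ = 905/3299 ≈ 0.2743256.
Pooled p̂ = (132+905)/(539+3299) = 1037/3838 = 0.2701928.
SE = √(0.197189 × 0.00215841) = 0.0206304.
z = (0.2448980 − 0.2743256)/0.0206304 = -0.0294276/0.0206304 = -1.4264.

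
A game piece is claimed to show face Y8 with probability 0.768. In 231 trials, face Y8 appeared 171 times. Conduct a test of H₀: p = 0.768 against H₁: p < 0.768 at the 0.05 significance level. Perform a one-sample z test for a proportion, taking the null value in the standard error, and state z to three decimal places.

p̂ = 171/231 = 0.74026.
Standard error under H₀: √(0.768×0.232/231) = 0.02777.
z = (0.74026 − 0.768)/0.02777 = -0.02774/0.02777 = -0.999.
p-value = P(Z < -0.999) ≈ 0.1589. With α = 0.05, fail to reject H₀.

z = -0.999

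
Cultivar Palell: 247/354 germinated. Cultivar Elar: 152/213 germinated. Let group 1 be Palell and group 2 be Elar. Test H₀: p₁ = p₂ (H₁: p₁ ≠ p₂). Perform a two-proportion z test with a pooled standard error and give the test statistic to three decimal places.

z = -0.401

p̂₁ = 247/354 ≈ 0.69774, p̂₂ = 152/213 ≈ 0.71362.
Pooled p̂ = (247+152)/(354+213) = 399/567 = 0.70370.
SE = √(0.208505 × 0.00751969) = 0.03960.
z = (0.69774 − 0.71362)/0.03960 = -0.01588/0.03960 = -0.401.
Two-sided p-value ≈ 2·Φ(−0.401) = 0.6885.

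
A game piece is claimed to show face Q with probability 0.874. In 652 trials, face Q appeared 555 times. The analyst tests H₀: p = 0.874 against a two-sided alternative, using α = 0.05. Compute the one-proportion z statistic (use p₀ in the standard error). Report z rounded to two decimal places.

p̂ = 555/652 ≈ 0.8512.
Under H₀, SE = √(0.874·0.126/652) = √(0.000168902) = 0.0130.
z = (0.8512 − 0.874)/0.0130 = -0.0228/0.0130 = -1.75.
p-value = 2·P(Z > 1.752) ≈ 0.0797, so at α = 0.05 we fail to reject H₀.

z = -1.75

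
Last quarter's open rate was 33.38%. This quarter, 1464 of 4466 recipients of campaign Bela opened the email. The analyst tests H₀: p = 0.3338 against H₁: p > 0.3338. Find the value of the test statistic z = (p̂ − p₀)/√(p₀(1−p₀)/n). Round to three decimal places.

p̂ = 1464/4466 = 0.327810.
Standard error under H₀: √(0.3338×0.6662/4466) = 0.007056.
z = (0.327810 − 0.3338)/0.007056 = -0.005990/0.007056 = -0.849.
p-value = P(Z > -0.849) ≈ 0.8020.

z = -0.849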